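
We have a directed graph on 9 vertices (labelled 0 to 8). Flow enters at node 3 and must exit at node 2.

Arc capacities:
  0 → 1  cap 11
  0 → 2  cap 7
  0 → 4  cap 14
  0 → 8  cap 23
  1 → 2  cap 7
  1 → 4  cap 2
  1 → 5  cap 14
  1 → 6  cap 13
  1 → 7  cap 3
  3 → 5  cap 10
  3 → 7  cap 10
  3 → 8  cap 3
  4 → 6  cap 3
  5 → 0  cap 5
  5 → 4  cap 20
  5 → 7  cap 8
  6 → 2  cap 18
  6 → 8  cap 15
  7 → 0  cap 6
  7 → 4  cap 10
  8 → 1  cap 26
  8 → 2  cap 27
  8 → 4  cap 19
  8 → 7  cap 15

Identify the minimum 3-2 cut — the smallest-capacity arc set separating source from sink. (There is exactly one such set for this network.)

augment #1: 3→8→2 push 3
augment #2: 3→5→0→2 push 5
augment #3: 3→7→0→2 push 2
augment #4: 3→5→4→6→2 push 3
augment #5: 3→7→0→1→2 push 4
max flow = 17; residual-reachable set from 3 gives S-side
cut edges (S→T): {(3,8), (4,6), (5,0), (7,0)} total cap 17

Min-cut arcs: {(3,8), (4,6), (5,0), (7,0)} (total capacity 17)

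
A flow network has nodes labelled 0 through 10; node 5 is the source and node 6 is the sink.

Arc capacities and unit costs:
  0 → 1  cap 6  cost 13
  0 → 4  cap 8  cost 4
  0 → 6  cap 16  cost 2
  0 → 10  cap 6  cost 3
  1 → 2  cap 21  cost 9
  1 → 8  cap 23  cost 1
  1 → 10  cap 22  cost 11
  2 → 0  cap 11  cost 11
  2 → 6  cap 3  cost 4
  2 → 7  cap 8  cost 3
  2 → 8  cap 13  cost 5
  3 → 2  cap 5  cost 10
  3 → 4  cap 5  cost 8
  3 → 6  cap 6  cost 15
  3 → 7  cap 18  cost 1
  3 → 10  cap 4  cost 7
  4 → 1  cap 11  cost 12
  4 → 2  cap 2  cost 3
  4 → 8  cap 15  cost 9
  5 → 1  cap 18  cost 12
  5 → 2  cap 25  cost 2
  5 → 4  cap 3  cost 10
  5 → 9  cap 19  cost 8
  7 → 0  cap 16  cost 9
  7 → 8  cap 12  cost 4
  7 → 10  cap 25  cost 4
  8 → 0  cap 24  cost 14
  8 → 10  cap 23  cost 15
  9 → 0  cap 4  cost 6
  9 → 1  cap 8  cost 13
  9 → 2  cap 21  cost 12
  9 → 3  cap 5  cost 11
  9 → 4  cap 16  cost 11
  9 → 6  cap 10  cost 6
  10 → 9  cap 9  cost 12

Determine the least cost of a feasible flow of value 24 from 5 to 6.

shortest-cost path #1: 5→2→6 push 3 @ unit cost 6 (adds 18)
shortest-cost path #2: 5→9→6 push 10 @ unit cost 14 (adds 140)
shortest-cost path #3: 5→2→0→6 push 11 @ unit cost 15 (adds 165)
total cost = 323

Minimum cost for 24 units: 323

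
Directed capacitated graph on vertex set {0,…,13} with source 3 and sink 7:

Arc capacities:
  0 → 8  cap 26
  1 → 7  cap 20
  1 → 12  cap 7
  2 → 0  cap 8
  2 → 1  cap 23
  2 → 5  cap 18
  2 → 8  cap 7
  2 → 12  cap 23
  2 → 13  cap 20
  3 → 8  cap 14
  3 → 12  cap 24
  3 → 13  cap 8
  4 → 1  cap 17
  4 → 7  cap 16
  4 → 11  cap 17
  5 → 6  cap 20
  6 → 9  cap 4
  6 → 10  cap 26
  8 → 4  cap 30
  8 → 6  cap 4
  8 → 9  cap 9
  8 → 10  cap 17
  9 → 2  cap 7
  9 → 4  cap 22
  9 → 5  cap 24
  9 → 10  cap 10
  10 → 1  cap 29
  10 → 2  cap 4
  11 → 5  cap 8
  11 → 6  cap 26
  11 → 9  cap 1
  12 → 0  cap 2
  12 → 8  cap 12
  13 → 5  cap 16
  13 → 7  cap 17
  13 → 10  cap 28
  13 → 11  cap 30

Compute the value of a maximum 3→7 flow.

augment #1: 3→13→7 bottleneck 8, total now 8
augment #2: 3→8→4→7 bottleneck 14, total now 22
augment #3: 3→12→8→4→7 bottleneck 2, total now 24
augment #4: 3→12→8→4→1→7 bottleneck 10, total now 34
augment #5: 3→12→0→8→4→1→7 bottleneck 2, total now 36

Maximum flow value: 36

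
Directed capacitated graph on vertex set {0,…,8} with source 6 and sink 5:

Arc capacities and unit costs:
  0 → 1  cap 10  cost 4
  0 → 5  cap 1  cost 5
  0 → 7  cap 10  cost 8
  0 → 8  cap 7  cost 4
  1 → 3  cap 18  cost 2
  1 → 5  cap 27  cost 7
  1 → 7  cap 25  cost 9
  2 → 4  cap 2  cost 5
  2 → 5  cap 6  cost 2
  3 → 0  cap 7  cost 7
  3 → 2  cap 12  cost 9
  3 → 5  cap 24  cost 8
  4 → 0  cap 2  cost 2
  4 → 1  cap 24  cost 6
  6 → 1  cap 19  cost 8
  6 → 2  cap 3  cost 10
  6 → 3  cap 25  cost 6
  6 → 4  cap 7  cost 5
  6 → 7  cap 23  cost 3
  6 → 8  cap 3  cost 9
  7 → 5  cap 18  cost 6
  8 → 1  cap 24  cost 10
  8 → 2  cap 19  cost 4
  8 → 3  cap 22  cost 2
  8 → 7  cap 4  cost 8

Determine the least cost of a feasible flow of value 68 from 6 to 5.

shortest-cost path #1: 6→7→5 push 18 @ unit cost 9 (adds 162)
shortest-cost path #2: 6→2→5 push 3 @ unit cost 12 (adds 36)
shortest-cost path #3: 6→4→0→5 push 1 @ unit cost 12 (adds 12)
shortest-cost path #4: 6→3→5 push 24 @ unit cost 14 (adds 336)
shortest-cost path #5: 6→1→5 push 19 @ unit cost 15 (adds 285)
shortest-cost path #6: 6→8→2→5 push 3 @ unit cost 15 (adds 45)
total cost = 876

Minimum cost for 68 units: 876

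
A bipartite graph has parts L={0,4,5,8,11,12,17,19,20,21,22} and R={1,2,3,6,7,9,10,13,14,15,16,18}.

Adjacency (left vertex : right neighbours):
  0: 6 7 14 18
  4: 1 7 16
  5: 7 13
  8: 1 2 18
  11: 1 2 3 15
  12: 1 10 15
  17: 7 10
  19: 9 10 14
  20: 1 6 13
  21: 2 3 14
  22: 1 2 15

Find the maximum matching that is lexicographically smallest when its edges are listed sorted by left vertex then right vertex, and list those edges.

Lex-smallest maximum matching: {(0,6), (4,1), (5,7), (8,18), (11,3), (12,15), (17,10), (19,9), (20,13), (21,14), (22,2)}

|M| = 11 (so the lex-smallest maximum matching has 11 edges)
process left vertices in ascending order; for each, take the smallest-labelled available neighbour that still permits 11 edges overall, or leave it unmatched if none does
lex-smallest matching: {0-6, 4-1, 5-7, 8-18, 11-3, 12-15, 17-10, 19-9, 20-13, 21-14, 22-2}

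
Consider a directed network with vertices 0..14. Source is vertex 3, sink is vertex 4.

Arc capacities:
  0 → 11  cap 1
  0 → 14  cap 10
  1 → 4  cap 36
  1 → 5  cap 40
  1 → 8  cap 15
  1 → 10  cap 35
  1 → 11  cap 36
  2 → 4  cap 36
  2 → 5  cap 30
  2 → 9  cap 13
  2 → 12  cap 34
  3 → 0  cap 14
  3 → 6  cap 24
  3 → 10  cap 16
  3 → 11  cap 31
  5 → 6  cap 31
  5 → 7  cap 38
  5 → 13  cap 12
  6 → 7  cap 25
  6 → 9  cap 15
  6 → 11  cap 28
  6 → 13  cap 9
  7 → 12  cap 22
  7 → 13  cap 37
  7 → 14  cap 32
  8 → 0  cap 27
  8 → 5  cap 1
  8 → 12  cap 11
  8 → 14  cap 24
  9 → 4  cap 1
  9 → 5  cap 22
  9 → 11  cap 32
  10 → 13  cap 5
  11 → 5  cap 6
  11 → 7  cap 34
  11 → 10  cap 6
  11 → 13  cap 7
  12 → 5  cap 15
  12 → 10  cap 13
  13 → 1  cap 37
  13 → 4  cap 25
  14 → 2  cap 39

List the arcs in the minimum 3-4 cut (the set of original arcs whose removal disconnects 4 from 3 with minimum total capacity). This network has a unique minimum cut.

Min-cut arcs: {(0,11), (0,14), (3,6), (3,11), (10,13)} (total capacity 71)

augment #1: 3→6→9→4 push 1
augment #2: 3→6→13→4 push 9
augment #3: 3→10→13→4 push 5
augment #4: 3→11→13→4 push 7
augment #5: 3→0→14→2→4 push 10
augment #6: 3→6→7→13→4 push 4
augment #7: 3→6→7→13→1→4 push 10
augment #8: 3→11→5→13→1→4 push 6
augment #9: 3→11→7→13→1→4 push 18
augment #10: 3→0→11→7→13→1→4 push 1
max flow = 71; residual-reachable set from 3 gives S-side
cut edges (S→T): {(0,11), (0,14), (3,6), (3,11), (10,13)} total cap 71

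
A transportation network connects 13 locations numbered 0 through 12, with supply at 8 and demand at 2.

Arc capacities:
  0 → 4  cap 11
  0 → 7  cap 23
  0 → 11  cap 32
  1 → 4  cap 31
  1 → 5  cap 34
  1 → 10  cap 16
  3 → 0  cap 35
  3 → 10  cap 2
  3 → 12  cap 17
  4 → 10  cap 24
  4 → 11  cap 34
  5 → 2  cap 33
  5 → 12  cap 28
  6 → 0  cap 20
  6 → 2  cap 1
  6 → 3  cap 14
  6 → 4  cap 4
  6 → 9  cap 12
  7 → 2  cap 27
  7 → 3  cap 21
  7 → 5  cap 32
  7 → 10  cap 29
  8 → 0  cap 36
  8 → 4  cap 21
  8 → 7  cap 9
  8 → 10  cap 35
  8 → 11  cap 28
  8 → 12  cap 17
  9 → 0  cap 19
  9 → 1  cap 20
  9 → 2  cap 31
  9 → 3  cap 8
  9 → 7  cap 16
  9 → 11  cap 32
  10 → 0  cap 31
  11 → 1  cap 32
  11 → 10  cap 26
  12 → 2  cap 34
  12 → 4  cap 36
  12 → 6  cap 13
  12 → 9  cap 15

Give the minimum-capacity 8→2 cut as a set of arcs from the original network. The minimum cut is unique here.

augment #1: 8→7→2 push 9
augment #2: 8→12→2 push 17
augment #3: 8→0→7→2 push 18
augment #4: 8→0→7→5→2 push 5
augment #5: 8→11→1→5→2 push 28
augment #6: 8→0→11→1→5→12→2 push 4
max flow = 81; residual-reachable set from 8 gives S-side
cut edges (S→T): {(0,7), (8,7), (8,12), (11,1)} total cap 81

Min-cut arcs: {(0,7), (8,7), (8,12), (11,1)} (total capacity 81)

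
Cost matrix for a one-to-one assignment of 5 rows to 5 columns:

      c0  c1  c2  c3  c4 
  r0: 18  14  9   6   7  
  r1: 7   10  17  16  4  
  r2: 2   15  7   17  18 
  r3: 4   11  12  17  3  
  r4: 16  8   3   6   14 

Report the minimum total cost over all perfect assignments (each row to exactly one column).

Minimum assignment cost: 24

optimal assignment: row0→col3 (cost 6), row1→col1 (cost 10), row2→col0 (cost 2), row3→col4 (cost 3), row4→col2 (cost 3)
total = 6 + 10 + 2 + 3 + 3 = 24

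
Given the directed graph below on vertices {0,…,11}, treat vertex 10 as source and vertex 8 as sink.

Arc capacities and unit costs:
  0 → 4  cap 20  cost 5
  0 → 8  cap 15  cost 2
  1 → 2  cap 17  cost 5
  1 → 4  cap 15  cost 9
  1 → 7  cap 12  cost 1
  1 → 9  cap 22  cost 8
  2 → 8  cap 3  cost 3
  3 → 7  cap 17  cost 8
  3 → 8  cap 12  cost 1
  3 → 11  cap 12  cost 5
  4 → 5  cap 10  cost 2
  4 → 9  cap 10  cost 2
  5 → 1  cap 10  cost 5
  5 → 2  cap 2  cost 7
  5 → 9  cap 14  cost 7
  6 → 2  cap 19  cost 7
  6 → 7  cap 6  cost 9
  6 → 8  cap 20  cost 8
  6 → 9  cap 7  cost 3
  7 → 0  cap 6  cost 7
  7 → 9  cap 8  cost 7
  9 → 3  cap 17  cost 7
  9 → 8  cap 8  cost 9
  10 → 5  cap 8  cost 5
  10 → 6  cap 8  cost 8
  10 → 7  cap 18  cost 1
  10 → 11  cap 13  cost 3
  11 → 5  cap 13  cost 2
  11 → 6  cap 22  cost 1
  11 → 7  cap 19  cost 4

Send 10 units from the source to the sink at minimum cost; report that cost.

shortest-cost path #1: 10→7→0→8 push 6 @ unit cost 10 (adds 60)
shortest-cost path #2: 10→11→6→8 push 4 @ unit cost 12 (adds 48)
total cost = 108

Minimum cost for 10 units: 108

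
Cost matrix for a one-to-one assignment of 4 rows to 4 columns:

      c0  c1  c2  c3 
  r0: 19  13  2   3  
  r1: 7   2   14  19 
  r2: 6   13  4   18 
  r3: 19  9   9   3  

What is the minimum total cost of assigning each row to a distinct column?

optimal assignment: row0→col2 (cost 2), row1→col1 (cost 2), row2→col0 (cost 6), row3→col3 (cost 3)
total = 2 + 2 + 6 + 3 = 13

Minimum assignment cost: 13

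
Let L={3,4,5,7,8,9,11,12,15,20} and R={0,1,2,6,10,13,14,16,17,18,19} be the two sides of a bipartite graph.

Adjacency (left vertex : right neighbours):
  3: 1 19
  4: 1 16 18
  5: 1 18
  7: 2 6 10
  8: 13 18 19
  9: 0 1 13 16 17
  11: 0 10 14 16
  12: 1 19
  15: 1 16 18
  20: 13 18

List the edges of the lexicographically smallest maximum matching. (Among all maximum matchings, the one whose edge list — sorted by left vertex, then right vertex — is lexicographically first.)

|M| = 8 (so the lex-smallest maximum matching has 8 edges)
process left vertices in ascending order; for each, take the smallest-labelled available neighbour that still permits 8 edges overall, or leave it unmatched if none does
lex-smallest matching: {3-1, 4-16, 5-18, 7-2, 8-13, 9-0, 11-10, 12-19}

Lex-smallest maximum matching: {(3,1), (4,16), (5,18), (7,2), (8,13), (9,0), (11,10), (12,19)}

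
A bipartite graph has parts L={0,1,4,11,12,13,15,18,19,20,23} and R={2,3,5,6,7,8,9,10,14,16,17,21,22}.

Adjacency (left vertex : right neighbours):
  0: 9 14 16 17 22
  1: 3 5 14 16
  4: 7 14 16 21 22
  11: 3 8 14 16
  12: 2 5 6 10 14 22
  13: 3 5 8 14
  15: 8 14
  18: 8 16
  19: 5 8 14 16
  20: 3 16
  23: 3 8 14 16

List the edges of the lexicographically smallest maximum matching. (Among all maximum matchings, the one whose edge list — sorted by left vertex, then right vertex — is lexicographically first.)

|M| = 8 (so the lex-smallest maximum matching has 8 edges)
process left vertices in ascending order; for each, take the smallest-labelled available neighbour that still permits 8 edges overall, or leave it unmatched if none does
lex-smallest matching: {0-9, 1-3, 4-7, 11-8, 12-2, 13-5, 15-14, 18-16}

Lex-smallest maximum matching: {(0,9), (1,3), (4,7), (11,8), (12,2), (13,5), (15,14), (18,16)}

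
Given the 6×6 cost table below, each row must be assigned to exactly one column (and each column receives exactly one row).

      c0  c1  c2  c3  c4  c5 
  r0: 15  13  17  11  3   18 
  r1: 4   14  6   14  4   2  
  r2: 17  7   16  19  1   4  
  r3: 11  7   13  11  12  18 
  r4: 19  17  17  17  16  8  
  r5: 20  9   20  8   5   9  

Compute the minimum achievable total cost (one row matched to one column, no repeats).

one of 3 optimal assignments: row0→col4 (cost 3), row1→col0 (cost 4), row2→col1 (cost 7), row3→col2 (cost 13), row4→col5 (cost 8), row5→col3 (cost 8)
total = 3 + 4 + 7 + 13 + 8 + 8 = 43

Minimum assignment cost: 43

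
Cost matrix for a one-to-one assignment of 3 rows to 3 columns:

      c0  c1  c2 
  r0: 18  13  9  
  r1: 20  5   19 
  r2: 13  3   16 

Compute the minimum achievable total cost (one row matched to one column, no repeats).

Minimum assignment cost: 27

optimal assignment: row0→col2 (cost 9), row1→col1 (cost 5), row2→col0 (cost 13)
total = 9 + 5 + 13 = 27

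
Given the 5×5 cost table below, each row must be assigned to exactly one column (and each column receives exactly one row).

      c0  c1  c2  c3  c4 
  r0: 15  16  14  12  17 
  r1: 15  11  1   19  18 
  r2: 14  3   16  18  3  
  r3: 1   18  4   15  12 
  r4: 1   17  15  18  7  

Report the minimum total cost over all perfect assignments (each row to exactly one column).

Minimum assignment cost: 24

optimal assignment: row0→col3 (cost 12), row1→col2 (cost 1), row2→col1 (cost 3), row3→col0 (cost 1), row4→col4 (cost 7)
total = 12 + 1 + 3 + 1 + 7 = 24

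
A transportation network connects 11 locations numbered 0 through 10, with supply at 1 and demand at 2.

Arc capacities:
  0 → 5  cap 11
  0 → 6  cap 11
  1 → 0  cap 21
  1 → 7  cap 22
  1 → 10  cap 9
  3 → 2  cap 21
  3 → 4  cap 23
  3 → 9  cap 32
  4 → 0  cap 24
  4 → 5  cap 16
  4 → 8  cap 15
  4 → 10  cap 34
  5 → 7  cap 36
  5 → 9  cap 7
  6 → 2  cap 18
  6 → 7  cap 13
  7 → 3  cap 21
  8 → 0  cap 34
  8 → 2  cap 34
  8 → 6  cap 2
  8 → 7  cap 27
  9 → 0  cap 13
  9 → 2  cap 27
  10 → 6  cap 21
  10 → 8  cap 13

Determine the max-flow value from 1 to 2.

augment #1: 1→0→6→2 bottleneck 11, total now 11
augment #2: 1→7→3→2 bottleneck 21, total now 32
augment #3: 1→10→6→2 bottleneck 7, total now 39
augment #4: 1→10→8→2 bottleneck 2, total now 41
augment #5: 1→0→5→9→2 bottleneck 7, total now 48

Maximum flow value: 48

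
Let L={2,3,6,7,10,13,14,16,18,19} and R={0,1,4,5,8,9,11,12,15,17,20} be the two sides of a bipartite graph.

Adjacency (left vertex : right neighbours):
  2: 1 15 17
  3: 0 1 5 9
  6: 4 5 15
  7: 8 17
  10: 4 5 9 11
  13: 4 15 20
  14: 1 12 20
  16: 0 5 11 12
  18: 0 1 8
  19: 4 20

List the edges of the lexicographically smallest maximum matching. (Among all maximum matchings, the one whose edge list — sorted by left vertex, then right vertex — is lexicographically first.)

Lex-smallest maximum matching: {(2,1), (3,0), (6,4), (7,17), (10,5), (13,15), (14,12), (16,11), (18,8), (19,20)}

|M| = 10 (so the lex-smallest maximum matching has 10 edges)
process left vertices in ascending order; for each, take the smallest-labelled available neighbour that still permits 10 edges overall, or leave it unmatched if none does
lex-smallest matching: {2-1, 3-0, 6-4, 7-17, 10-5, 13-15, 14-12, 16-11, 18-8, 19-20}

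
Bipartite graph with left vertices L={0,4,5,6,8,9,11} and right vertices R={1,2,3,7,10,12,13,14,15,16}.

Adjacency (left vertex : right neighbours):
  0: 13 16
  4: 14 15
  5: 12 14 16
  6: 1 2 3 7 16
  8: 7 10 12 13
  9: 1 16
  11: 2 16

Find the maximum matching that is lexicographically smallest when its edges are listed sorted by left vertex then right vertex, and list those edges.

Lex-smallest maximum matching: {(0,13), (4,14), (5,12), (6,1), (8,7), (9,16), (11,2)}

|M| = 7 (so the lex-smallest maximum matching has 7 edges)
process left vertices in ascending order; for each, take the smallest-labelled available neighbour that still permits 7 edges overall, or leave it unmatched if none does
lex-smallest matching: {0-13, 4-14, 5-12, 6-1, 8-7, 9-16, 11-2}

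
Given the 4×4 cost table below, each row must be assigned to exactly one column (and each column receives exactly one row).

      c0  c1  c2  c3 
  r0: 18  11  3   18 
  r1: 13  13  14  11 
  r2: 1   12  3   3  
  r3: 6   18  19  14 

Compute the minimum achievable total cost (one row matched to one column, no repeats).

Minimum assignment cost: 25

optimal assignment: row0→col2 (cost 3), row1→col1 (cost 13), row2→col3 (cost 3), row3→col0 (cost 6)
total = 3 + 13 + 3 + 6 = 25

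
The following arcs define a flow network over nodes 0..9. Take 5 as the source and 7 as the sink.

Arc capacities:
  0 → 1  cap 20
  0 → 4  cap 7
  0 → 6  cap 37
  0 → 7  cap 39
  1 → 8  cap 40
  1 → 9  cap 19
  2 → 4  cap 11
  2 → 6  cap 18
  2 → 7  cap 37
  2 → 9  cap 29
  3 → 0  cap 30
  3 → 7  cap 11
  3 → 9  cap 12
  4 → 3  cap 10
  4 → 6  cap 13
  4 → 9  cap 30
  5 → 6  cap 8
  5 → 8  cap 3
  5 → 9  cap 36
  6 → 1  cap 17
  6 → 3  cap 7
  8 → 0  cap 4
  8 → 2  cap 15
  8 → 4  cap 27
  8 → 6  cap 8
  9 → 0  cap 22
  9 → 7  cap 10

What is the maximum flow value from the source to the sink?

Maximum flow value: 43

augment #1: 5→9→7 bottleneck 10, total now 10
augment #2: 5→6→3→7 bottleneck 7, total now 17
augment #3: 5→8→0→7 bottleneck 3, total now 20
augment #4: 5→9→0→7 bottleneck 22, total now 42
augment #5: 5→6→1→8→0→7 bottleneck 1, total now 43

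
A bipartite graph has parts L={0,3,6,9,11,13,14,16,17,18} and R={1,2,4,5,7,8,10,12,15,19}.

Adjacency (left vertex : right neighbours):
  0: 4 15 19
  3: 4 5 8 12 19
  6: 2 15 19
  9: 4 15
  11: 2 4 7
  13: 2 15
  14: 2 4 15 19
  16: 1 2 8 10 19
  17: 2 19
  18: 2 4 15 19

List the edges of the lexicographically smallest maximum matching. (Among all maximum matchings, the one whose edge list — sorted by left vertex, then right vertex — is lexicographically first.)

Lex-smallest maximum matching: {(0,4), (3,5), (6,2), (9,15), (11,7), (14,19), (16,1)}

|M| = 7 (so the lex-smallest maximum matching has 7 edges)
process left vertices in ascending order; for each, take the smallest-labelled available neighbour that still permits 7 edges overall, or leave it unmatched if none does
lex-smallest matching: {0-4, 3-5, 6-2, 9-15, 11-7, 14-19, 16-1}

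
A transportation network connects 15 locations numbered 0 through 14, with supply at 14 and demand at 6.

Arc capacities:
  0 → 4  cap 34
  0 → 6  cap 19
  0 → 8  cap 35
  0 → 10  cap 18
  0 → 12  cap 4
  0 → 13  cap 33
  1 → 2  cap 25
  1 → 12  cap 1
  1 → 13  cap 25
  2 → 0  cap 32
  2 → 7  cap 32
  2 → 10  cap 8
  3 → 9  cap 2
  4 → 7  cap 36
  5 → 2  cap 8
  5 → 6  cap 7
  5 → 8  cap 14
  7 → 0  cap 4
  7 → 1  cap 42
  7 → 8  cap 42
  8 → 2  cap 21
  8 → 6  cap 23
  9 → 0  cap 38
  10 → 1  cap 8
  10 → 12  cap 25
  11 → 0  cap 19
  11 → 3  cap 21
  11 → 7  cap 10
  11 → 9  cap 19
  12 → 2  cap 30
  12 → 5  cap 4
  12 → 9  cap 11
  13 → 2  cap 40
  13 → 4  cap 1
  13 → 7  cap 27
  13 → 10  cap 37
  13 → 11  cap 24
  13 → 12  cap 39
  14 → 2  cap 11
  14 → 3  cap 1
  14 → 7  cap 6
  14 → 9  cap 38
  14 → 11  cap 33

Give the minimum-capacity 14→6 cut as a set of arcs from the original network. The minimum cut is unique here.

augment #1: 14→2→0→6 push 11
augment #2: 14→7→0→6 push 4
augment #3: 14→7→8→6 push 2
augment #4: 14→9→0→6 push 4
augment #5: 14→9→0→8→6 push 21
augment #6: 14→9→0→12→5→6 push 4
max flow = 46; residual-reachable set from 14 gives S-side
cut edges (S→T): {(0,6), (8,6), (12,5)} total cap 46

Min-cut arcs: {(0,6), (8,6), (12,5)} (total capacity 46)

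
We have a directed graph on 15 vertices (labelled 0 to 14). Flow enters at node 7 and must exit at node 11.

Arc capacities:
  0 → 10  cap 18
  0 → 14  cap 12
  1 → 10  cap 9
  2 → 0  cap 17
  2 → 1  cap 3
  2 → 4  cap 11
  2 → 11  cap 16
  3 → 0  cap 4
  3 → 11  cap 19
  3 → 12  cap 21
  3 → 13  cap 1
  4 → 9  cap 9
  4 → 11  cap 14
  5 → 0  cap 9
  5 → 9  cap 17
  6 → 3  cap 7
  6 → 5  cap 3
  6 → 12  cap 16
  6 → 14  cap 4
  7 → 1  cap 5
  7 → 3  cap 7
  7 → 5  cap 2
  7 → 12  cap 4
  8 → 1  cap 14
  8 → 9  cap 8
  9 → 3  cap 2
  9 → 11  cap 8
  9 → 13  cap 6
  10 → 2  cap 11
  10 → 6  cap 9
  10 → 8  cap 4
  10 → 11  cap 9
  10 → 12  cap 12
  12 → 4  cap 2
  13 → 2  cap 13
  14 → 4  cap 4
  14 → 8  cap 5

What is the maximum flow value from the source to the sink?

Maximum flow value: 16

augment #1: 7→3→11 bottleneck 7, total now 7
augment #2: 7→1→10→11 bottleneck 5, total now 12
augment #3: 7→5→9→11 bottleneck 2, total now 14
augment #4: 7→12→4→11 bottleneck 2, total now 16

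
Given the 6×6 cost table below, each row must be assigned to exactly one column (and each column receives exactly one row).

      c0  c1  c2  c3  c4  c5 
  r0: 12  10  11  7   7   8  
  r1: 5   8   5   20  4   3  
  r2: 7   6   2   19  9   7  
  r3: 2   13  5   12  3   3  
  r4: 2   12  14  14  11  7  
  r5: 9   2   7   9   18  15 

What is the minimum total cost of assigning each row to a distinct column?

Minimum assignment cost: 19

optimal assignment: row0→col3 (cost 7), row1→col5 (cost 3), row2→col2 (cost 2), row3→col4 (cost 3), row4→col0 (cost 2), row5→col1 (cost 2)
total = 7 + 3 + 2 + 3 + 2 + 2 = 19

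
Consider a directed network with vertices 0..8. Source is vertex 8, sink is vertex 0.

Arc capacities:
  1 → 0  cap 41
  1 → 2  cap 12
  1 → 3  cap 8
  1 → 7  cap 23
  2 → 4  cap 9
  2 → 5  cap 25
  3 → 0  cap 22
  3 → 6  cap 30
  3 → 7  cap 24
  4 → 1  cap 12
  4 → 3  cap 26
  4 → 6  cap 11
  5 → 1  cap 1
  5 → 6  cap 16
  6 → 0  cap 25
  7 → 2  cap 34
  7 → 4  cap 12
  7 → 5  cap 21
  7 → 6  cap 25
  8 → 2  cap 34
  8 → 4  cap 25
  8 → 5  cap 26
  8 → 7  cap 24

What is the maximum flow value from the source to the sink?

Maximum flow value: 60

augment #1: 8→4→1→0 bottleneck 12, total now 12
augment #2: 8→4→3→0 bottleneck 13, total now 25
augment #3: 8→5→1→0 bottleneck 1, total now 26
augment #4: 8→5→6→0 bottleneck 16, total now 42
augment #5: 8→7→6→0 bottleneck 9, total now 51
augment #6: 8→2→4→3→0 bottleneck 9, total now 60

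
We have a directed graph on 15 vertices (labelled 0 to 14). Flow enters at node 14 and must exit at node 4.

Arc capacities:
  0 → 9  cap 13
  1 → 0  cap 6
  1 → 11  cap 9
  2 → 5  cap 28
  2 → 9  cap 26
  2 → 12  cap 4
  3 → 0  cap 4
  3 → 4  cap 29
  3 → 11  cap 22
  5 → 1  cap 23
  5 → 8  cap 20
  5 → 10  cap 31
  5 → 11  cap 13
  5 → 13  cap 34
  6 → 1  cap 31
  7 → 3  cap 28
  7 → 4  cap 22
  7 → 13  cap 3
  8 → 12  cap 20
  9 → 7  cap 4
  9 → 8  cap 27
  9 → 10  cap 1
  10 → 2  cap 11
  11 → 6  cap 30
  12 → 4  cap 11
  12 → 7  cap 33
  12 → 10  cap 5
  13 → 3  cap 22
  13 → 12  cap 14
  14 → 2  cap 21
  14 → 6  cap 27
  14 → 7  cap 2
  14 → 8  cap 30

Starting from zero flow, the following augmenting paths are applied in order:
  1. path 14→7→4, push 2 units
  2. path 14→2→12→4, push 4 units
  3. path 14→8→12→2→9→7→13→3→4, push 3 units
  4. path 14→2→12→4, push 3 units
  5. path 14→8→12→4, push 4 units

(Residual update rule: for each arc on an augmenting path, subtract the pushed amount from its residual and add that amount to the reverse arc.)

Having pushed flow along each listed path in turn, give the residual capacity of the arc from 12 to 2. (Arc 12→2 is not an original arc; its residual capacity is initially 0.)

after path 1 (14→7→4, push 2): res(12,2)=0
after path 2 (14→2→12→4, push 4): res(12,2)=4
after path 3 (14→8→12→2→9→7→13→3→4, push 3): res(12,2)=1
after path 4 (14→2→12→4, push 3): res(12,2)=4
after path 5 (14→8→12→4, push 4): res(12,2)=4

Residual capacity of (12,2): 4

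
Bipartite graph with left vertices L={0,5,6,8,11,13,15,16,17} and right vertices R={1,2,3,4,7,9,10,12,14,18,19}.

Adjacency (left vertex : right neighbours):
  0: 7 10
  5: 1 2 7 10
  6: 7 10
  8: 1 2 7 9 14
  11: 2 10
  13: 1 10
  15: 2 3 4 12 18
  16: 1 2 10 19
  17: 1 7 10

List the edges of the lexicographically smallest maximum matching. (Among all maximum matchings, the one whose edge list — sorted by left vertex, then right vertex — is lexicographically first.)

|M| = 7 (so the lex-smallest maximum matching has 7 edges)
process left vertices in ascending order; for each, take the smallest-labelled available neighbour that still permits 7 edges overall, or leave it unmatched if none does
lex-smallest matching: {0-7, 5-1, 6-10, 8-9, 11-2, 15-3, 16-19}

Lex-smallest maximum matching: {(0,7), (5,1), (6,10), (8,9), (11,2), (15,3), (16,19)}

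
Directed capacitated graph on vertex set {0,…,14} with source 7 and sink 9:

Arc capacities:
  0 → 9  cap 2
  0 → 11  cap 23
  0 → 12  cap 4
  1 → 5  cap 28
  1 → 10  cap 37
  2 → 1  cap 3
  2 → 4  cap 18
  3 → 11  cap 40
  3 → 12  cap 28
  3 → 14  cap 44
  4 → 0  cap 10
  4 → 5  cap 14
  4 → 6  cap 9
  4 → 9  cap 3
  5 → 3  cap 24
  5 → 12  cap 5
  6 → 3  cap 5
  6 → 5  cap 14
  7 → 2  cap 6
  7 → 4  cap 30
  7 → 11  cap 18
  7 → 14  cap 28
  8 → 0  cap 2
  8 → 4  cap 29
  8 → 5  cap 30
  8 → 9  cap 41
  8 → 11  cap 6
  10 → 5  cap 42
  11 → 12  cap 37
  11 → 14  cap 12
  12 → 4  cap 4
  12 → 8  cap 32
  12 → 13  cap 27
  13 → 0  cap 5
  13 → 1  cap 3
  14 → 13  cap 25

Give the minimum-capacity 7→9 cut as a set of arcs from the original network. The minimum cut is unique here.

augment #1: 7→4→9 push 3
augment #2: 7→4→0→9 push 2
augment #3: 7→11→12→8→9 push 18
augment #4: 7→4→0→12→8→9 push 4
augment #5: 7→4→5→12→8→9 push 5
augment #6: 7→4→0→11→12→8→9 push 4
augment #7: 7→4→5→3→12→8→9 push 1
max flow = 37; residual-reachable set from 7 gives S-side
cut edges (S→T): {(0,9), (4,9), (12,8)} total cap 37

Min-cut arcs: {(0,9), (4,9), (12,8)} (total capacity 37)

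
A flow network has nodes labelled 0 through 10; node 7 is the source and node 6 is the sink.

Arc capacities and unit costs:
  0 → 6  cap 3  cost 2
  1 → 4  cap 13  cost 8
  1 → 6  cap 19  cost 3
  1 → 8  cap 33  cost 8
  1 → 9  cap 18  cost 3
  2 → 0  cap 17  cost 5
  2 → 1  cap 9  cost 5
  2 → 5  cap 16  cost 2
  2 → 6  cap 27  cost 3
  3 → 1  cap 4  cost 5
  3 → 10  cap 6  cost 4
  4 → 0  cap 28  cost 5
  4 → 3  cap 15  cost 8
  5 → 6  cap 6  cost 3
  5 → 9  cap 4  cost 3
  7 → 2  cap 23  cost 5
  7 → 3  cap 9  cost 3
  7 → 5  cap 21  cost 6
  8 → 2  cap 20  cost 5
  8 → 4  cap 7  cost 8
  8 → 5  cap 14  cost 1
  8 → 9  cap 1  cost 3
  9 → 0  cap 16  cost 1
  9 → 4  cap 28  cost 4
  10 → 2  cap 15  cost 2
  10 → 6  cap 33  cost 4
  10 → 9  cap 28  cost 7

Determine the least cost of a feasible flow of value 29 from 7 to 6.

Minimum cost for 29 units: 238

shortest-cost path #1: 7→2→6 push 23 @ unit cost 8 (adds 184)
shortest-cost path #2: 7→5→6 push 6 @ unit cost 9 (adds 54)
total cost = 238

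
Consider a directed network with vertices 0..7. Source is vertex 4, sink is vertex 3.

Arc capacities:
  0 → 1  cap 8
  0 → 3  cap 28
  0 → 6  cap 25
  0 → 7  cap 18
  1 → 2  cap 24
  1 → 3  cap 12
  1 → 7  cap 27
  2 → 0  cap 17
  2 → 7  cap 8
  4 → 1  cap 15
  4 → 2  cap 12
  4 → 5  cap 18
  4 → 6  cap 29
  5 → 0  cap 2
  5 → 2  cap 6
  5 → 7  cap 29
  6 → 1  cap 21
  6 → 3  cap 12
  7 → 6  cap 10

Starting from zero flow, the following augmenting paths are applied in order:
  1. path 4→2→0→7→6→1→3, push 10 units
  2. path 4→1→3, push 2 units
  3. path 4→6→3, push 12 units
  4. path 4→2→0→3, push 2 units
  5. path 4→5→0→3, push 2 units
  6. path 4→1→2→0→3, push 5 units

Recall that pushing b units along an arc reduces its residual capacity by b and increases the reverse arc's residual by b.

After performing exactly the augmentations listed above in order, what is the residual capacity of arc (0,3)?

Residual capacity of (0,3): 19

after path 1 (4→2→0→7→6→1→3, push 10): res(0,3)=28
after path 2 (4→1→3, push 2): res(0,3)=28
after path 3 (4→6→3, push 12): res(0,3)=28
after path 4 (4→2→0→3, push 2): res(0,3)=26
after path 5 (4→5→0→3, push 2): res(0,3)=24
after path 6 (4→1→2→0→3, push 5): res(0,3)=19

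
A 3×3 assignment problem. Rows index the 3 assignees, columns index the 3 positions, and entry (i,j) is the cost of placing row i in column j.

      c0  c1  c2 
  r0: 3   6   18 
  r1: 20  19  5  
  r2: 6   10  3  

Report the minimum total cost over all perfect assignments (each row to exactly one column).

optimal assignment: row0→col1 (cost 6), row1→col2 (cost 5), row2→col0 (cost 6)
total = 6 + 5 + 6 = 17

Minimum assignment cost: 17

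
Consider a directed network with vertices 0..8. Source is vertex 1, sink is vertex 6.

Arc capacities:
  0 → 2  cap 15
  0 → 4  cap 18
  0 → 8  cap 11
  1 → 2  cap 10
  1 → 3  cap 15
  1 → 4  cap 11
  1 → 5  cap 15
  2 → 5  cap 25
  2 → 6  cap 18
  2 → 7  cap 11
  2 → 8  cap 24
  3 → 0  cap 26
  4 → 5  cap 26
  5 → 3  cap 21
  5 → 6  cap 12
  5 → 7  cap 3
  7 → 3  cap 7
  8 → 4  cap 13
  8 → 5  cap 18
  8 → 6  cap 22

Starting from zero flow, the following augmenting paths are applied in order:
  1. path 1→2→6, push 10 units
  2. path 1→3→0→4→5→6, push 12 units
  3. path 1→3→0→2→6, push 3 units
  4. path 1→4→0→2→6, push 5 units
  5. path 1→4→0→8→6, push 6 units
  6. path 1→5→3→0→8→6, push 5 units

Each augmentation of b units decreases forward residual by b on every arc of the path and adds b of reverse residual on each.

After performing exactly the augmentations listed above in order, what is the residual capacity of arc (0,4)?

Residual capacity of (0,4): 17

after path 1 (1→2→6, push 10): res(0,4)=18
after path 2 (1→3→0→4→5→6, push 12): res(0,4)=6
after path 3 (1→3→0→2→6, push 3): res(0,4)=6
after path 4 (1→4→0→2→6, push 5): res(0,4)=11
after path 5 (1→4→0→8→6, push 6): res(0,4)=17
after path 6 (1→5→3→0→8→6, push 5): res(0,4)=17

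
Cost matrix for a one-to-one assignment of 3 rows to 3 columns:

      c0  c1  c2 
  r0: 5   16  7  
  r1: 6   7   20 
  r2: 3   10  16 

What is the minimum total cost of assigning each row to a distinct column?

optimal assignment: row0→col2 (cost 7), row1→col1 (cost 7), row2→col0 (cost 3)
total = 7 + 7 + 3 = 17

Minimum assignment cost: 17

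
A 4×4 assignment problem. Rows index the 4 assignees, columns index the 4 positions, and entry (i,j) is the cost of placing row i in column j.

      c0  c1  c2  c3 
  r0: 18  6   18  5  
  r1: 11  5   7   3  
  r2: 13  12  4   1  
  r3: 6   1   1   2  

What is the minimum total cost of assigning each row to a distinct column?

Minimum assignment cost: 19

one of 2 optimal assignments: row0→col1 (cost 6), row1→col0 (cost 11), row2→col3 (cost 1), row3→col2 (cost 1)
total = 6 + 11 + 1 + 1 = 19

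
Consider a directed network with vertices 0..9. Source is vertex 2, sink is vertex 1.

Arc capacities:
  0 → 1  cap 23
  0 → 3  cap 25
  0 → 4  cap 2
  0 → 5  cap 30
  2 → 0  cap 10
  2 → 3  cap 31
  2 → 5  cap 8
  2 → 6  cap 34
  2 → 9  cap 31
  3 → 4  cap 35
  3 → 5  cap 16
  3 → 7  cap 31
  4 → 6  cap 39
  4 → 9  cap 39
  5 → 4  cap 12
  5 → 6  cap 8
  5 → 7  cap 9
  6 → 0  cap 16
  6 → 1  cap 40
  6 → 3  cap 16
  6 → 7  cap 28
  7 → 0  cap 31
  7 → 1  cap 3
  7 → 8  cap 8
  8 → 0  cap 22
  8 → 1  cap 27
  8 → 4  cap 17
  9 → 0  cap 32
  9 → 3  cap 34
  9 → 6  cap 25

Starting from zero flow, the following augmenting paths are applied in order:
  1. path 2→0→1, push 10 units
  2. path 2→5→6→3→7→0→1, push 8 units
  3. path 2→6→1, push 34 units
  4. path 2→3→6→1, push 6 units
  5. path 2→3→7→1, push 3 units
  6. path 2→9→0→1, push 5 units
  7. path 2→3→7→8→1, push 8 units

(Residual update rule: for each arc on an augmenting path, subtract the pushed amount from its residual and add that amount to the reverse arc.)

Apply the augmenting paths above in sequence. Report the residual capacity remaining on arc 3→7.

after path 1 (2→0→1, push 10): res(3,7)=31
after path 2 (2→5→6→3→7→0→1, push 8): res(3,7)=23
after path 3 (2→6→1, push 34): res(3,7)=23
after path 4 (2→3→6→1, push 6): res(3,7)=23
after path 5 (2→3→7→1, push 3): res(3,7)=20
after path 6 (2→9→0→1, push 5): res(3,7)=20
after path 7 (2→3→7→8→1, push 8): res(3,7)=12

Residual capacity of (3,7): 12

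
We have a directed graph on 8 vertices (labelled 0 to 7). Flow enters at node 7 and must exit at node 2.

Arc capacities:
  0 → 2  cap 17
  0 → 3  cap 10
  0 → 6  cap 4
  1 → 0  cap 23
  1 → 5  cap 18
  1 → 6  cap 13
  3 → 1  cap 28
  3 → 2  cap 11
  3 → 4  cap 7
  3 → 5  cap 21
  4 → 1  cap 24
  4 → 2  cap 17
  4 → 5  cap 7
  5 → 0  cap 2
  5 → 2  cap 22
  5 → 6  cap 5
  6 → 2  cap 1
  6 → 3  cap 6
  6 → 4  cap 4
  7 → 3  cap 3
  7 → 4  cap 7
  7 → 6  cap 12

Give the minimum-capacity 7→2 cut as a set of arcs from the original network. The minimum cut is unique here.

Min-cut arcs: {(6,2), (6,3), (6,4), (7,3), (7,4)} (total capacity 21)

augment #1: 7→3→2 push 3
augment #2: 7→4→2 push 7
augment #3: 7→6→2 push 1
augment #4: 7→6→3→2 push 6
augment #5: 7→6→4→2 push 4
max flow = 21; residual-reachable set from 7 gives S-side
cut edges (S→T): {(6,2), (6,3), (6,4), (7,3), (7,4)} total cap 21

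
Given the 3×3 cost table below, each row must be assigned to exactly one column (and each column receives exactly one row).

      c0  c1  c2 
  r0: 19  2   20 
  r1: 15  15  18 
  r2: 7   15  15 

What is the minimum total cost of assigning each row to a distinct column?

Minimum assignment cost: 27

optimal assignment: row0→col1 (cost 2), row1→col2 (cost 18), row2→col0 (cost 7)
total = 2 + 18 + 7 = 27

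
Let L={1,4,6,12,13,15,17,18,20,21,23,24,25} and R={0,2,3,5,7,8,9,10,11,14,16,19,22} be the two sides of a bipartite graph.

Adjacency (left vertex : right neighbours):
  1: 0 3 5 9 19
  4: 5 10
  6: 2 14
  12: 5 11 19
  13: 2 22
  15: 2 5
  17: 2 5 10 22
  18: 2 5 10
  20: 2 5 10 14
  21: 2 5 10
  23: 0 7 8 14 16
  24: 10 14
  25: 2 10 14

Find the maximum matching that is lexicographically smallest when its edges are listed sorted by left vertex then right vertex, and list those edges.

Lex-smallest maximum matching: {(1,0), (4,5), (6,2), (12,11), (13,22), (17,10), (20,14), (23,7)}

|M| = 8 (so the lex-smallest maximum matching has 8 edges)
process left vertices in ascending order; for each, take the smallest-labelled available neighbour that still permits 8 edges overall, or leave it unmatched if none does
lex-smallest matching: {1-0, 4-5, 6-2, 12-11, 13-22, 17-10, 20-14, 23-7}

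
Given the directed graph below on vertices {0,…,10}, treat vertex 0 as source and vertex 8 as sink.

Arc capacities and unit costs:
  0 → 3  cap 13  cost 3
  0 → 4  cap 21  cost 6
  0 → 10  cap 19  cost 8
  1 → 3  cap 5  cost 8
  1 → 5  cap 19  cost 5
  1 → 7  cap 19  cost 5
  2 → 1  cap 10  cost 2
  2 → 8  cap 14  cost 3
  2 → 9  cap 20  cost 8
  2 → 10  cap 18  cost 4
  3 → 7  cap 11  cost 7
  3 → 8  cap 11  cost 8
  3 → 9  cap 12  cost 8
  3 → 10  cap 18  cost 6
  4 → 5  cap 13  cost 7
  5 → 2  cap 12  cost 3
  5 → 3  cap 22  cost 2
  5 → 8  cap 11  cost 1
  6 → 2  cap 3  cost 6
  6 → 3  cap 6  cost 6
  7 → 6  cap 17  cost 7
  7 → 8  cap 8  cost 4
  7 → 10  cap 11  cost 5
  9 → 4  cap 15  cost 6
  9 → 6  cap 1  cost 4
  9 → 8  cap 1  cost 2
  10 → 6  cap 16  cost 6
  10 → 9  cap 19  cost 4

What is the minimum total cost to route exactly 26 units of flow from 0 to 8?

shortest-cost path #1: 0→3→8 push 11 @ unit cost 11 (adds 121)
shortest-cost path #2: 0→3→9→8 push 1 @ unit cost 13 (adds 13)
shortest-cost path #3: 0→4→5→8 push 11 @ unit cost 14 (adds 154)
shortest-cost path #4: 0→3→7→8 push 1 @ unit cost 14 (adds 14)
shortest-cost path #5: 0→10→9→3→7→8 push 1 @ unit cost 15 (adds 15)
shortest-cost path #6: 0→4→5→2→8 push 1 @ unit cost 19 (adds 19)
total cost = 336

Minimum cost for 26 units: 336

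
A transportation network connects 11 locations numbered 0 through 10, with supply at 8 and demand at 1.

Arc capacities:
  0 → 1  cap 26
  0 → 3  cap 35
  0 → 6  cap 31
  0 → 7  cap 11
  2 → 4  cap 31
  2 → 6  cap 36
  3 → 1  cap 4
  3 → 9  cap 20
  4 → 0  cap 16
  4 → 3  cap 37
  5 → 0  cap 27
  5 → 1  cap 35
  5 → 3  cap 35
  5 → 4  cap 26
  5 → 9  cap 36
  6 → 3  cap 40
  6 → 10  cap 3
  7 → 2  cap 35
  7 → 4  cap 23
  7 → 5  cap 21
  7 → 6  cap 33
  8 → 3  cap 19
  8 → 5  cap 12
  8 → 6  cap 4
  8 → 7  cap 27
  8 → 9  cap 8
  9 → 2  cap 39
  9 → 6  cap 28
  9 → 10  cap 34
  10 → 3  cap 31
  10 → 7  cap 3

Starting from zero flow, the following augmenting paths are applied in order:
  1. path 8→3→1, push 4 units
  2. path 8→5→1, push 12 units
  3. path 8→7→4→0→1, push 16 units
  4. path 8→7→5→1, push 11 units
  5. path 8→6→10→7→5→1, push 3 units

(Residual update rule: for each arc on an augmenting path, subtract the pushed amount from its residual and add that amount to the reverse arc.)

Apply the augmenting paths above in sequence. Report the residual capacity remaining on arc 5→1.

Residual capacity of (5,1): 9

after path 1 (8→3→1, push 4): res(5,1)=35
after path 2 (8→5→1, push 12): res(5,1)=23
after path 3 (8→7→4→0→1, push 16): res(5,1)=23
after path 4 (8→7→5→1, push 11): res(5,1)=12
after path 5 (8→6→10→7→5→1, push 3): res(5,1)=9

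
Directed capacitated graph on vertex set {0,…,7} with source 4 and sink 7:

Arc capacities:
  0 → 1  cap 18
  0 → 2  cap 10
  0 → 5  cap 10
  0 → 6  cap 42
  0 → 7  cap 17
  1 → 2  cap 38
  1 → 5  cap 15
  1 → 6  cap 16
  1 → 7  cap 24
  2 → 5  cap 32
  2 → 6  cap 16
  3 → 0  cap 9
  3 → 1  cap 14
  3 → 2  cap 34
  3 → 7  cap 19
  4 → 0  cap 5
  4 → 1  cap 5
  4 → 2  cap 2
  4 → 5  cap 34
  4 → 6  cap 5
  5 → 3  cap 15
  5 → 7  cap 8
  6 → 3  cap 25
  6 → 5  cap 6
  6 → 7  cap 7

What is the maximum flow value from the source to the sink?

augment #1: 4→0→7 bottleneck 5, total now 5
augment #2: 4→1→7 bottleneck 5, total now 10
augment #3: 4→5→7 bottleneck 8, total now 18
augment #4: 4→6→7 bottleneck 5, total now 23
augment #5: 4→2→6→7 bottleneck 2, total now 25
augment #6: 4→5→3→7 bottleneck 15, total now 40

Maximum flow value: 40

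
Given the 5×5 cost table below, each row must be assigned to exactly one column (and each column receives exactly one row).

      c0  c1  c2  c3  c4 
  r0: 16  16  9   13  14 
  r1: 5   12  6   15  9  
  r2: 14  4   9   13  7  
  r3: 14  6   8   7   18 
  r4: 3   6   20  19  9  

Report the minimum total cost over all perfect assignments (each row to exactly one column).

optimal assignment: row0→col2 (cost 9), row1→col4 (cost 9), row2→col1 (cost 4), row3→col3 (cost 7), row4→col0 (cost 3)
total = 9 + 9 + 4 + 7 + 3 = 32

Minimum assignment cost: 32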